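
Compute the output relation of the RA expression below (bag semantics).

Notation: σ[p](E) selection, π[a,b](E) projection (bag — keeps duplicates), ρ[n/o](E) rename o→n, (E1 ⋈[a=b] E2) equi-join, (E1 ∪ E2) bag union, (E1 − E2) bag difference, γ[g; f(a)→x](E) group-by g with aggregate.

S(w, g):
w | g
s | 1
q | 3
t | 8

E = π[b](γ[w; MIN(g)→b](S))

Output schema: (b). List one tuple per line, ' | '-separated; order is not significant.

Row counts bottom-up:
  S → 3
  γ[w; MIN(g)→b](S) → 3
  π[b](γ[w; MIN(g)→b](S)) → 3

== RESULT ==
b
1
3
8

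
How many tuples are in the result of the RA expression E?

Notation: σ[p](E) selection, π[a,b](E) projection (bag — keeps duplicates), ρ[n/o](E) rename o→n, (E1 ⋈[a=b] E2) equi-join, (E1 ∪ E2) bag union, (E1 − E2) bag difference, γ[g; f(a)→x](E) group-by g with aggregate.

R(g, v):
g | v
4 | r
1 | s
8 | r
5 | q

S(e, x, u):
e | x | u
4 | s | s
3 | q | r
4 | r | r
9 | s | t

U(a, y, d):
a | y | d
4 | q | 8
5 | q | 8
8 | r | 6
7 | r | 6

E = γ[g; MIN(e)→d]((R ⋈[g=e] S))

Stepwise |·|:
  R → 4
  S → 4
  (R ⋈[g=e] S) → 2
  γ[g; MIN(e)→d]((R ⋈[g=e] S)) → 1

|E| = 1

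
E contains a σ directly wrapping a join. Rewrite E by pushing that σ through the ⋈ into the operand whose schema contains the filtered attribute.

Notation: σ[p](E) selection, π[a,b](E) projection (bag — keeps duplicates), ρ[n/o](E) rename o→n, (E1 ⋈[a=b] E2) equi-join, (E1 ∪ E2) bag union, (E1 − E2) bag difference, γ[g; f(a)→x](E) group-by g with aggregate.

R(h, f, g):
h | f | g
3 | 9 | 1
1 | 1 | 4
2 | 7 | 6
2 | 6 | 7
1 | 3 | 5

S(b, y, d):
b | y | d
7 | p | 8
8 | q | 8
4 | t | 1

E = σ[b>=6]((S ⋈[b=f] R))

σ filters on b, owned by the left side.
E' = (σ[b>=6](S) ⋈[b=f] R)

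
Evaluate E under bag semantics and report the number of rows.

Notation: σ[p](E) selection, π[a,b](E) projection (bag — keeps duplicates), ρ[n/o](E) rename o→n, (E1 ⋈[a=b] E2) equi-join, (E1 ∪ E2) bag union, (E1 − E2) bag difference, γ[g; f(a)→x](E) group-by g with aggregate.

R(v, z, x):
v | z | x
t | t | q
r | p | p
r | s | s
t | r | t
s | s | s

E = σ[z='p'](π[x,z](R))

Subexpression sizes:
  R → 5
  π[x,z](R) → 5
  σ[z='p'](π[x,z](R)) → 1

|E| = 1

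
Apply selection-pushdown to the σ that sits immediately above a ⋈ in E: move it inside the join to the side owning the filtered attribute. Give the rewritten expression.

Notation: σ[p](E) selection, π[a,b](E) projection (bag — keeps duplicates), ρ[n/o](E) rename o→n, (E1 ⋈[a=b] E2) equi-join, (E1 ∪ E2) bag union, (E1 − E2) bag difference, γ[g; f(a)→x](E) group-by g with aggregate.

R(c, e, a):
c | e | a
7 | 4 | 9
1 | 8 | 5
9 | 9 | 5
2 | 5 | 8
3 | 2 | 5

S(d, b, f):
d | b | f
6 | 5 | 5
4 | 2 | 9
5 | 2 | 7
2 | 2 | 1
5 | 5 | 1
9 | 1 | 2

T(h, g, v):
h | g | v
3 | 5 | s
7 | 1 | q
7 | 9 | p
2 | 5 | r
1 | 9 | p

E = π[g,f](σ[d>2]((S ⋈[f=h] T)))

σ filters on d, owned by the left side.
E' = π[g,f]((σ[d>2](S) ⋈[f=h] T))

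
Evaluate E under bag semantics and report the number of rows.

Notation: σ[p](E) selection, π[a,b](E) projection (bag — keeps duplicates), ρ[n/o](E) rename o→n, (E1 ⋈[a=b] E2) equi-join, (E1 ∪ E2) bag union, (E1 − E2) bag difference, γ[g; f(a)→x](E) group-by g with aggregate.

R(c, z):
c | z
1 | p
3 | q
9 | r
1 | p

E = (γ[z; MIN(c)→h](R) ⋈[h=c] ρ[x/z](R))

Subexpression sizes:
  R → 4
  γ[z; MIN(c)→h](R) → 3
  R → 4
  ρ[x/z](R) → 4
  (γ[z; MIN(c)→h](R) ⋈[h=c] ρ[x/z](R)) → 4

|E| = 4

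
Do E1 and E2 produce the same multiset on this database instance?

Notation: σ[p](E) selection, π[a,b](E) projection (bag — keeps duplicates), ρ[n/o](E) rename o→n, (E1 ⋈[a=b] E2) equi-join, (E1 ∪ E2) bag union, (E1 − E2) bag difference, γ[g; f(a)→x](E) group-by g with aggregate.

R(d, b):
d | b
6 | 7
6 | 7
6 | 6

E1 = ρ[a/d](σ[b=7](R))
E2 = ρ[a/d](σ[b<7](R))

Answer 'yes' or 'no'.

E1 per-node cardinality:
  R → 3
  σ[b=7](R) → 2
  ρ[a/d](σ[b=7](R)) → 2
E2 per-node cardinality:
  R → 3
  σ[b<7](R) → 1
  ρ[a/d](σ[b<7](R)) → 1

E1 result:
a | b
6 | 7
6 | 7
E2 result:
a | b
6 | 6
Witness: (6, 6) appears 0× in E1 but 1× in E2.

no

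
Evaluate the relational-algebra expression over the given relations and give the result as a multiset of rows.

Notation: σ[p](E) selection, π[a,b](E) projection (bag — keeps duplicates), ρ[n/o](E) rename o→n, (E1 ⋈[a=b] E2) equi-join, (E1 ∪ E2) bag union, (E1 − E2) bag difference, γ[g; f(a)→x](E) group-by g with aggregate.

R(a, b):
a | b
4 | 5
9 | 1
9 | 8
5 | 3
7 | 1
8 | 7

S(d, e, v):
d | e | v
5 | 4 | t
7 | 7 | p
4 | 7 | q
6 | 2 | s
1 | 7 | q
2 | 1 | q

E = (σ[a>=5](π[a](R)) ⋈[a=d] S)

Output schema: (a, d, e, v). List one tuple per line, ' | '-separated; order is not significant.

Subexpression sizes:
  R → 6
  π[a](R) → 6
  σ[a>=5](π[a](R)) → 5
  S → 6
  (σ[a>=5](π[a](R)) ⋈[a=d] S) → 2

== RESULT ==
a | d | e | v
5 | 5 | 4 | t
7 | 7 | 7 | p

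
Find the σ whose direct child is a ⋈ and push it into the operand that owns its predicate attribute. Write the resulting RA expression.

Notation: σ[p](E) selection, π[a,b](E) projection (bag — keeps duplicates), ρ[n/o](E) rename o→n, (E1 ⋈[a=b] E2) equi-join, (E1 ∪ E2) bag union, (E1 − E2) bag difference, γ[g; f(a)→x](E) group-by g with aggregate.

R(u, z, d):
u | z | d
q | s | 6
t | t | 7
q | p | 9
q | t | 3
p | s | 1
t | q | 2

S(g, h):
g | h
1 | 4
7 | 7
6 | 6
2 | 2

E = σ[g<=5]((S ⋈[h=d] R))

σ filters on g, owned by the left side.
E' = (σ[g<=5](S) ⋈[h=d] R)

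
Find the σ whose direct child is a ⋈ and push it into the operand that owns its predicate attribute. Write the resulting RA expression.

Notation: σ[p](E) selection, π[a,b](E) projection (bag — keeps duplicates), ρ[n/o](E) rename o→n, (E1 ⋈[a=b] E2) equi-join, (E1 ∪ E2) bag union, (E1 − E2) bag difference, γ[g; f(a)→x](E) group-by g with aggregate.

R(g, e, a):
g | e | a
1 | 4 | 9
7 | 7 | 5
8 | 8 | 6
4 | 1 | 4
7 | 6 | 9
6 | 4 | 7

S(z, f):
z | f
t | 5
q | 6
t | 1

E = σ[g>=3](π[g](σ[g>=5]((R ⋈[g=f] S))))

σ filters on g, owned by the left side.
E' = σ[g>=3](π[g]((σ[g>=5](R) ⋈[g=f] S)))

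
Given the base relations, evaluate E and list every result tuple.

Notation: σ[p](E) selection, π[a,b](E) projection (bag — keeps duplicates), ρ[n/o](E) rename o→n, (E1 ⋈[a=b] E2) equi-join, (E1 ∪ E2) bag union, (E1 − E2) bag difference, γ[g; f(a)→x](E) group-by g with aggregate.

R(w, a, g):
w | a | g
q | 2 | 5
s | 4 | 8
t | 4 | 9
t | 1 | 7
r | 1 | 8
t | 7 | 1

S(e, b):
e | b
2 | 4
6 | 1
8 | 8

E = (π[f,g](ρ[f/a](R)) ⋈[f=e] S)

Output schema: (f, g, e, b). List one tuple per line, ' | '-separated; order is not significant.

Subexpression sizes:
  R → 6
  ρ[f/a](R) → 6
  π[f,g](ρ[f/a](R)) → 6
  S → 3
  (π[f,g](ρ[f/a](R)) ⋈[f=e] S) → 1

== RESULT ==
f | g | e | b
2 | 5 | 2 | 4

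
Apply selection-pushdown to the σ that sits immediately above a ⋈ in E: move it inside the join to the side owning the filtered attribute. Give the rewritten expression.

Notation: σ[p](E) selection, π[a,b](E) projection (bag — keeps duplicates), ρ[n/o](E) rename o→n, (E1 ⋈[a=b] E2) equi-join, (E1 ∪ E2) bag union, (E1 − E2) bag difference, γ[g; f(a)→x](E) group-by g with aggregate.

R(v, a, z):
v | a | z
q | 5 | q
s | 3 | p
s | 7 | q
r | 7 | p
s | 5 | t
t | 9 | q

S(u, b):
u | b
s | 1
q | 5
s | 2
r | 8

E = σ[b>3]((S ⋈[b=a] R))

σ filters on b, owned by the left side.
E' = (σ[b>3](S) ⋈[b=a] R)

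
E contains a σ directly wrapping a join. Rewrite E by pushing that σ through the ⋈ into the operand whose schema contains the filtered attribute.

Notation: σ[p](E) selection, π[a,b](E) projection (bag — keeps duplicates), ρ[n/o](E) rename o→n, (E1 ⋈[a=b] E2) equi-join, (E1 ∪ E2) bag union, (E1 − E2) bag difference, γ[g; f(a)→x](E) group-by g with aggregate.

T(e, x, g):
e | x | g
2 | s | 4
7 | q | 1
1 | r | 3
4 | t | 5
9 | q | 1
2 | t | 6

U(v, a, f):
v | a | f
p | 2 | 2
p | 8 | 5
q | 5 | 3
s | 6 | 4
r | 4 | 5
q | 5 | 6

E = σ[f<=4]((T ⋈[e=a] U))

σ filters on f, owned by the right side.
E' = (T ⋈[e=a] σ[f<=4](U))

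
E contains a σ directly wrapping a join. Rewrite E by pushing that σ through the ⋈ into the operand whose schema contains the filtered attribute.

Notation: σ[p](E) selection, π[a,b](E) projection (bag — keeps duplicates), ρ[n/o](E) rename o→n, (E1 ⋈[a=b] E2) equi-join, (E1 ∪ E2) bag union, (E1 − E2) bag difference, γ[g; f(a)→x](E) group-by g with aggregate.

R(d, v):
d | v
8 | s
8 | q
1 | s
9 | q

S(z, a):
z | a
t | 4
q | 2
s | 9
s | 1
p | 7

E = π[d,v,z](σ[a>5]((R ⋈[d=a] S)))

σ filters on a, owned by the right side.
E' = π[d,v,z]((R ⋈[d=a] σ[a>5](S)))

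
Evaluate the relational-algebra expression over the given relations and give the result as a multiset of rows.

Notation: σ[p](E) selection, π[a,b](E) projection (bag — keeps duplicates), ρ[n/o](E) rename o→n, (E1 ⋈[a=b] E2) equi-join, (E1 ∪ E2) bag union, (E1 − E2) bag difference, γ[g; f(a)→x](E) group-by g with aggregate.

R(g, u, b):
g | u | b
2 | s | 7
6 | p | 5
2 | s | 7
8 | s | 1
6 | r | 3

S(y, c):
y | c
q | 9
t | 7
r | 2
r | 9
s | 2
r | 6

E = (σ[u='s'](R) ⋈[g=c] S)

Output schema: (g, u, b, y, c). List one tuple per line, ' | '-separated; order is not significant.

Stepwise |·|:
  R → 5
  σ[u='s'](R) → 3
  S → 6
  (σ[u='s'](R) ⋈[g=c] S) → 4

== RESULT ==
g | u | b | y | c
2 | s | 7 | r | 2
2 | s | 7 | r | 2
2 | s | 7 | s | 2
2 | s | 7 | s | 2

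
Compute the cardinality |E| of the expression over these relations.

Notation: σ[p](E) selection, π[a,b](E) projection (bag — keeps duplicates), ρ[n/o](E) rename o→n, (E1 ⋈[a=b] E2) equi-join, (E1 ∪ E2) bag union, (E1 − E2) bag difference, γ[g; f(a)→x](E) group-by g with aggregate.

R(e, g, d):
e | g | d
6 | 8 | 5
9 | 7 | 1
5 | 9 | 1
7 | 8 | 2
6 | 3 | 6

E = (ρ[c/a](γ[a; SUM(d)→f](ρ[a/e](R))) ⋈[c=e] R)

Subexpression sizes:
  R → 5
  ρ[a/e](R) → 5
  γ[a; SUM(d)→f](ρ[a/e](R)) → 4
  ρ[c/a](γ[a; SUM(d)→f](ρ[a/e](R))) → 4
  R → 5
  (ρ[c/a](γ[a; SUM(d)→f](ρ[a/e](R))) ⋈[c=e] R) → 5

|E| = 5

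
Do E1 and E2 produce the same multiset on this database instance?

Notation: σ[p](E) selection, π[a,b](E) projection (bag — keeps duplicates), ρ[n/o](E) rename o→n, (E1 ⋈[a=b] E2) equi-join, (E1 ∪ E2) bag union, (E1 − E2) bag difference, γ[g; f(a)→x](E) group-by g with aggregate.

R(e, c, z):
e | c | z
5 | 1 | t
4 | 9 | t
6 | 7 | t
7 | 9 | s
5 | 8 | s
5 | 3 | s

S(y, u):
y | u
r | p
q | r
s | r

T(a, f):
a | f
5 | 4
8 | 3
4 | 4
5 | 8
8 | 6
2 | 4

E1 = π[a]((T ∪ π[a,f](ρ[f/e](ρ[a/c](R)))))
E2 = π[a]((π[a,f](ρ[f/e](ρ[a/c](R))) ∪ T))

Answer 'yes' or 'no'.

E1 subexpression sizes:
  T → 6
  R → 6
  ρ[a/c](R) → 6
  ρ[f/e](ρ[a/c](R)) → 6
  π[a,f](ρ[f/e](ρ[a/c](R))) → 6
  (T ∪ π[a,f](ρ[f/e](ρ[a/c](R)))) → 12
  π[a]((T ∪ π[a,f](ρ[f/e](ρ[a/c](R))))) → 12
E2 subexpression sizes:
  R → 6
  ρ[a/c](R) → 6
  ρ[f/e](ρ[a/c](R)) → 6
  π[a,f](ρ[f/e](ρ[a/c](R))) → 6
  T → 6
  (π[a,f](ρ[f/e](ρ[a/c](R))) ∪ T) → 12
  π[a]((π[a,f](ρ[f/e](ρ[a/c](R))) ∪ T)) → 12

E1 and E2 produce the same multiset:
a
1
2
3
4
5
5
7
8
8
8
9
9

yes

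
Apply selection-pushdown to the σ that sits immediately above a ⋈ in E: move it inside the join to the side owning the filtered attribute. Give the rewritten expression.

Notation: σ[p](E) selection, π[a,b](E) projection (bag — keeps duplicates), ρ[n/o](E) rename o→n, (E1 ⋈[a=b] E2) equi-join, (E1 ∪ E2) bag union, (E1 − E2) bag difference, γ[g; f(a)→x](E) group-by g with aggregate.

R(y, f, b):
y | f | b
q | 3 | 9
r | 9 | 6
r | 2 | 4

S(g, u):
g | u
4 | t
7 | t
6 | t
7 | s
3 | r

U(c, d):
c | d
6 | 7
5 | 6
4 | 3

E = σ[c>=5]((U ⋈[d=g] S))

σ filters on c, owned by the left side.
E' = (σ[c>=5](U) ⋈[d=g] S)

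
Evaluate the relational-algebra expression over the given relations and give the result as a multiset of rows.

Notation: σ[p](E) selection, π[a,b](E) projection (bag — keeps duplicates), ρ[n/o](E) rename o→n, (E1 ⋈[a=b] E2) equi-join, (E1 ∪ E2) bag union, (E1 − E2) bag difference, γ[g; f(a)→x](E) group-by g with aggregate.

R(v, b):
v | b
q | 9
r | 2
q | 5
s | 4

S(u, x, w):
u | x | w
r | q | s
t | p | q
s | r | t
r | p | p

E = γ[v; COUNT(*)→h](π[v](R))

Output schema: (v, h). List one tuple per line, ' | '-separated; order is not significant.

Subexpression sizes:
  R → 4
  π[v](R) → 4
  γ[v; COUNT(*)→h](π[v](R)) → 3

== RESULT ==
v | h
q | 2
r | 1
s | 1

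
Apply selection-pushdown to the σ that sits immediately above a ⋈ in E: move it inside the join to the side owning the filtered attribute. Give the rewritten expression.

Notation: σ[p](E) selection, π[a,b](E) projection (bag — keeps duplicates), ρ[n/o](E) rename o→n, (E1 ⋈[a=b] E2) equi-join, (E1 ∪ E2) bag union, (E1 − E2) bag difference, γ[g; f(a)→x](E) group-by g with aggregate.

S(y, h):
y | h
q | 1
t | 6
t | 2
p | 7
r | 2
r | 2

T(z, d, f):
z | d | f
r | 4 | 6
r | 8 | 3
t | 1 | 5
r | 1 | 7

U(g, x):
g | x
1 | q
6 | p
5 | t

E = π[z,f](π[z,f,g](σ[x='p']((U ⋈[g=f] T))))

σ filters on x, owned by the left side.
E' = π[z,f](π[z,f,g]((σ[x='p'](U) ⋈[g=f] T)))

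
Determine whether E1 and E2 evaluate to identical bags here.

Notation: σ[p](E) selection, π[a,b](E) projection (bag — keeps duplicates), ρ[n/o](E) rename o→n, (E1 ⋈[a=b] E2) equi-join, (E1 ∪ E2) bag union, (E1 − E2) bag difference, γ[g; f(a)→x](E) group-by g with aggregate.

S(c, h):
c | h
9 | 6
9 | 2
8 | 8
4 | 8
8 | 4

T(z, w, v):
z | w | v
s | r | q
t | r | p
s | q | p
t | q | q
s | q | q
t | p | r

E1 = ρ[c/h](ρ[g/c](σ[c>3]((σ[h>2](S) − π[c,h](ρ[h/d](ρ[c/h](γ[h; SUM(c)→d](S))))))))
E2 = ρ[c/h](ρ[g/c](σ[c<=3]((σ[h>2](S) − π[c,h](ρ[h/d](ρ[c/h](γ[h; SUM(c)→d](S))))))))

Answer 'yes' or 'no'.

E1 row counts bottom-up:
  S → 5
  σ[h>2](S) → 4
  S → 5
  γ[h; SUM(c)→d](S) → 4
  ρ[c/h](γ[h; SUM(c)→d](S)) → 4
  ρ[h/d](ρ[c/h](γ[h; SUM(c)→d](S))) → 4
  π[c,h](ρ[h/d](ρ[c/h](γ[h; SUM(c)→d](S)))) → 4
  (σ[h>2](S) − π[c,h](ρ[h/d](ρ[c/h](γ[h; SUM(c)→d](S))))) → 3
  σ[c>3]((σ[h>2](S) − π[c,h](ρ[h/d](ρ[c/h](γ[h; SUM(c)→d](S)))))) → 3
  ρ[g/c](σ[c>3]((σ[h>2](S) − π[c,h](ρ[h/d](ρ[c/h](γ[h; SUM(c)→d](S))))))) → 3
  ρ[c/h](ρ[g/c](σ[c>3]((σ[h>2](S) − π[c,h](ρ[h/d](ρ[c/h](γ[h; SUM(c)→d](S)))))))) → 3
E2 row counts bottom-up:
  S → 5
  σ[h>2](S) → 4
  S → 5
  γ[h; SUM(c)→d](S) → 4
  ρ[c/h](γ[h; SUM(c)→d](S)) → 4
  ρ[h/d](ρ[c/h](γ[h; SUM(c)→d](S))) → 4
  π[c,h](ρ[h/d](ρ[c/h](γ[h; SUM(c)→d](S)))) → 4
  (σ[h>2](S) − π[c,h](ρ[h/d](ρ[c/h](γ[h; SUM(c)→d](S))))) → 3
  σ[c<=3]((σ[h>2](S) − π[c,h](ρ[h/d](ρ[c/h](γ[h; SUM(c)→d](S)))))) → 0
  ρ[g/c](σ[c<=3]((σ[h>2](S) − π[c,h](ρ[h/d](ρ[c/h](γ[h; SUM(c)→d](S))))))) → 0
  ρ[c/h](ρ[g/c](σ[c<=3]((σ[h>2](S) − π[c,h](ρ[h/d](ρ[c/h](γ[h; SUM(c)→d](S)))))))) → 0

E1 result:
g | c
8 | 4
8 | 8
9 | 6
E2 result:
g | c
(0 rows)
Witness: (8, 8) appears 1× in E1 but 0× in E2.

no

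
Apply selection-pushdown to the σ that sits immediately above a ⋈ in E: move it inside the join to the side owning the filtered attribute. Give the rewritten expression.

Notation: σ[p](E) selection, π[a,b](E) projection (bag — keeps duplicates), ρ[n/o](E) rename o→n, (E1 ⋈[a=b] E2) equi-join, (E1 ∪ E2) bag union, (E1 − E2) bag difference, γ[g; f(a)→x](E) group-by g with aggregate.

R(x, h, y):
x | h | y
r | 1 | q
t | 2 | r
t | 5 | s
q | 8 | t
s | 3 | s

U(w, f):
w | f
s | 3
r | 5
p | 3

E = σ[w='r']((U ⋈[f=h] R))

σ filters on w, owned by the left side.
E' = (σ[w='r'](U) ⋈[f=h] R)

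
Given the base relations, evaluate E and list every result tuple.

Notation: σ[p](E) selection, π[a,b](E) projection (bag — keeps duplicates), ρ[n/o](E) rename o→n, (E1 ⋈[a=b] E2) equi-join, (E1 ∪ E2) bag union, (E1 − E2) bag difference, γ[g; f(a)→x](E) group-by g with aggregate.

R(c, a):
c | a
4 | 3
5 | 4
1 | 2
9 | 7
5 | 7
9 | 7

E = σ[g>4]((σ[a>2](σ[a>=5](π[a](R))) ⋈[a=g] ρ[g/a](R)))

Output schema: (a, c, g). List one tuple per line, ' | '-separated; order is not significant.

Row counts bottom-up:
  R → 6
  π[a](R) → 6
  σ[a>=5](π[a](R)) → 3
  σ[a>2](σ[a>=5](π[a](R))) → 3
  R → 6
  ρ[g/a](R) → 6
  (σ[a>2](σ[a>=5](π[a](R))) ⋈[a=g] ρ[g/a](R)) → 9
  σ[g>4]((σ[a>2](σ[a>=5](π[a](R))) ⋈[a=g] ρ[g/a](R))) → 9

== RESULT ==
a | c | g
7 | 5 | 7
7 | 5 | 7
7 | 5 | 7
7 | 9 | 7
7 | 9 | 7
7 | 9 | 7
7 | 9 | 7
7 | 9 | 7
7 | 9 | 7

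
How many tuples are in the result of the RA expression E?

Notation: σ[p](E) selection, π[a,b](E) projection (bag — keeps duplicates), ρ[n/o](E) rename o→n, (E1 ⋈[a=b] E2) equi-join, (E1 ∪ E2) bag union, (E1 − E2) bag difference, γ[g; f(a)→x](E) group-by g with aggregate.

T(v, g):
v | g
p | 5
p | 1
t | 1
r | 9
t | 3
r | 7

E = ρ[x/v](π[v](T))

Row counts bottom-up:
  T → 6
  π[v](T) → 6
  ρ[x/v](π[v](T)) → 6

|E| = 6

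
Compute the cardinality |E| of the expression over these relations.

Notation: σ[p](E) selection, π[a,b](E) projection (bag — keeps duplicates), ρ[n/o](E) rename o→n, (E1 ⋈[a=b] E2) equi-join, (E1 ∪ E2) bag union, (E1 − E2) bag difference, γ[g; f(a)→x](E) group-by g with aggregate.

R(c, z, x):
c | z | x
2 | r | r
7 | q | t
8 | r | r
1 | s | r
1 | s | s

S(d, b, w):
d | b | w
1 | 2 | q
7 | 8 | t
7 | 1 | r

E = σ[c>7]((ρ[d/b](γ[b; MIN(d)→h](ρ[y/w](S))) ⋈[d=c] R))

Subexpression sizes:
  S → 3
  ρ[y/w](S) → 3
  γ[b; MIN(d)→h](ρ[y/w](S)) → 3
  ρ[d/b](γ[b; MIN(d)→h](ρ[y/w](S))) → 3
  R → 5
  (ρ[d/b](γ[b; MIN(d)→h](ρ[y/w](S))) ⋈[d=c] R) → 4
  σ[c>7]((ρ[d/b](γ[b; MIN(d)→h](ρ[y/w](S))) ⋈[d=c] R)) → 1

|E| = 1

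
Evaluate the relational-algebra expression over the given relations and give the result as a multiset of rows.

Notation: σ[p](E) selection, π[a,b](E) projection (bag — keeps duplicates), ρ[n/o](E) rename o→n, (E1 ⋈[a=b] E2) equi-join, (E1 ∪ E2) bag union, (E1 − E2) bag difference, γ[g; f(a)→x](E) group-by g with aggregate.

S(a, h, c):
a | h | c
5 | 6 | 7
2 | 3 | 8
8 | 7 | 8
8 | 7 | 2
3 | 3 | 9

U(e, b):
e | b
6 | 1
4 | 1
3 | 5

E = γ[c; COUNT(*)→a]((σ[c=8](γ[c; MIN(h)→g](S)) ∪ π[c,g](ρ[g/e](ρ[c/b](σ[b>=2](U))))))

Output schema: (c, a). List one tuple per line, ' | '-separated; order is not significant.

Row counts bottom-up:
  S → 5
  γ[c; MIN(h)→g](S) → 4
  σ[c=8](γ[c; MIN(h)→g](S)) → 1
  U → 3
  σ[b>=2](U) → 1
  ρ[c/b](σ[b>=2](U)) → 1
  ρ[g/e](ρ[c/b](σ[b>=2](U))) → 1
  π[c,g](ρ[g/e](ρ[c/b](σ[b>=2](U)))) → 1
  (σ[c=8](γ[c; MIN(h)→g](S)) ∪ π[c,g](ρ[g/e](ρ[c/b](σ[b>=2](U))))) → 2
  γ[c; COUNT(*)→a]((σ[c=8](γ[c; MIN(h)→g](S)) ∪ π[c,g](ρ[g/e](ρ[c/b](σ[b>=2](U)))))) → 2

== RESULT ==
c | a
5 | 1
8 | 1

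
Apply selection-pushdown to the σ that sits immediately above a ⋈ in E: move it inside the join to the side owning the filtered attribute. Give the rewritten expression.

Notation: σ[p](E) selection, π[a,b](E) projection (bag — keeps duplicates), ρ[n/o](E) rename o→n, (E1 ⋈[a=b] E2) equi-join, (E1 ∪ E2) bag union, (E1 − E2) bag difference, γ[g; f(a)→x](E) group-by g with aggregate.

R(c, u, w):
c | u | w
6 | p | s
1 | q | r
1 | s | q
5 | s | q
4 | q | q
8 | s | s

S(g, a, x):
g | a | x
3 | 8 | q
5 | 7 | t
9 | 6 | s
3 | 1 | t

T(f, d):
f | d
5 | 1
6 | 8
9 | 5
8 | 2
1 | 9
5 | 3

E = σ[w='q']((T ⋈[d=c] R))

σ filters on w, owned by the right side.
E' = (T ⋈[d=c] σ[w='q'](R))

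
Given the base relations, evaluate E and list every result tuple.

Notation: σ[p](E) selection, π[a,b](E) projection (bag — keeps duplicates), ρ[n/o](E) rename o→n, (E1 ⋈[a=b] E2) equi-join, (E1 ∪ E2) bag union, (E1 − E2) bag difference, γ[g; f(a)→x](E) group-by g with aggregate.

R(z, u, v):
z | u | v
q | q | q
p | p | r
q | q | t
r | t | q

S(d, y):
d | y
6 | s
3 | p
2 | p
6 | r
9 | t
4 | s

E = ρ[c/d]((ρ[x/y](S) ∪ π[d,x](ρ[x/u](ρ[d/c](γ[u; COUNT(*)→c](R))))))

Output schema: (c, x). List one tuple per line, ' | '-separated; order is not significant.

Subexpression sizes:
  S → 6
  ρ[x/y](S) → 6
  R → 4
  γ[u; COUNT(*)→c](R) → 3
  ρ[d/c](γ[u; COUNT(*)→c](R)) → 3
  ρ[x/u](ρ[d/c](γ[u; COUNT(*)→c](R))) → 3
  π[d,x](ρ[x/u](ρ[d/c](γ[u; COUNT(*)→c](R)))) → 3
  (ρ[x/y](S) ∪ π[d,x](ρ[x/u](ρ[d/c](γ[u; COUNT(*)→c](R))))) → 9
  ρ[c/d]((ρ[x/y](S) ∪ π[d,x](ρ[x/u](ρ[d/c](γ[u; COUNT(*)→c](R)))))) → 9

== RESULT ==
c | x
1 | p
1 | t
2 | p
2 | q
3 | p
4 | s
6 | r
6 | s
9 | t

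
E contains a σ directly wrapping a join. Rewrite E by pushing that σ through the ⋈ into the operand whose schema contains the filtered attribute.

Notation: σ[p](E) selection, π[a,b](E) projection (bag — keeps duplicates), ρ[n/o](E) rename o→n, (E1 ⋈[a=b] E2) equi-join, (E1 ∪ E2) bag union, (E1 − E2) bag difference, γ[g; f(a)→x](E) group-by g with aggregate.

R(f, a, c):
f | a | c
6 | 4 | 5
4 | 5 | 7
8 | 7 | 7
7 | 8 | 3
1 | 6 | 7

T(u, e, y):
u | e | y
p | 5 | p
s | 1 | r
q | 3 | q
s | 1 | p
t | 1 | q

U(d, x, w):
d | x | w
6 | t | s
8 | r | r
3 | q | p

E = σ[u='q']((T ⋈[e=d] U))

σ filters on u, owned by the left side.
E' = (σ[u='q'](T) ⋈[e=d] U)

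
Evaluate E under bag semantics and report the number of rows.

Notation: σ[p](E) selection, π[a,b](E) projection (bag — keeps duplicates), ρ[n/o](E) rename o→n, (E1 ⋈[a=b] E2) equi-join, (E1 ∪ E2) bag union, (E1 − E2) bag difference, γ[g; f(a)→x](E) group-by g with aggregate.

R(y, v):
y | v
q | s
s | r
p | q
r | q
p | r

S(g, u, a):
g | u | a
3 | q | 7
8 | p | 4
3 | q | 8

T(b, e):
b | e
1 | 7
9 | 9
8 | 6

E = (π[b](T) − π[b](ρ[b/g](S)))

Subexpression sizes:
  T → 3
  π[b](T) → 3
  S → 3
  ρ[b/g](S) → 3
  π[b](ρ[b/g](S)) → 3
  (π[b](T) − π[b](ρ[b/g](S))) → 2

|E| = 2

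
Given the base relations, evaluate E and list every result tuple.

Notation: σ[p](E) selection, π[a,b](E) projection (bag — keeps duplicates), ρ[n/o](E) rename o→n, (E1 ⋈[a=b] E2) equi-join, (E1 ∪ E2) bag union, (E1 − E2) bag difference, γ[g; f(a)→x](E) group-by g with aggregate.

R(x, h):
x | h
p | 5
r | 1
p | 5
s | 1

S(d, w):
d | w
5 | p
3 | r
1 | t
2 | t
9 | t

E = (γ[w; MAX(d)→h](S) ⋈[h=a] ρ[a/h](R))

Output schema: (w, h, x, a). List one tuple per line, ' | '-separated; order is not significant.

Per-node cardinality:
  S → 5
  γ[w; MAX(d)→h](S) → 3
  R → 4
  ρ[a/h](R) → 4
  (γ[w; MAX(d)→h](S) ⋈[h=a] ρ[a/h](R)) → 2

== RESULT ==
w | h | x | a
p | 5 | p | 5
p | 5 | p | 5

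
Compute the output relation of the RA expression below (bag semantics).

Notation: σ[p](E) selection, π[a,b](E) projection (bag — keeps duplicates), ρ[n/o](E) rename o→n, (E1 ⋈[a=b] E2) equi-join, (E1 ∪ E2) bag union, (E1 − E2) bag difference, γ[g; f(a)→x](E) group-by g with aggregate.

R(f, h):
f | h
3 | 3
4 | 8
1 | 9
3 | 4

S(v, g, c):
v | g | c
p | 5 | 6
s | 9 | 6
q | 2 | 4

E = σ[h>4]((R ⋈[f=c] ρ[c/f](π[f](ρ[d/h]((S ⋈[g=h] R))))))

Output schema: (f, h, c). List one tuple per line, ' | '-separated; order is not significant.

Row counts bottom-up:
  R → 4
  S → 3
  R → 4
  (S ⋈[g=h] R) → 1
  ρ[d/h]((S ⋈[g=h] R)) → 1
  π[f](ρ[d/h]((S ⋈[g=h] R))) → 1
  ρ[c/f](π[f](ρ[d/h]((S ⋈[g=h] R)))) → 1
  (R ⋈[f=c] ρ[c/f](π[f](ρ[d/h]((S ⋈[g=h] R))))) → 1
  σ[h>4]((R ⋈[f=c] ρ[c/f](π[f](ρ[d/h]((S ⋈[g=h] R)))))) → 1

== RESULT ==
f | h | c
1 | 9 | 1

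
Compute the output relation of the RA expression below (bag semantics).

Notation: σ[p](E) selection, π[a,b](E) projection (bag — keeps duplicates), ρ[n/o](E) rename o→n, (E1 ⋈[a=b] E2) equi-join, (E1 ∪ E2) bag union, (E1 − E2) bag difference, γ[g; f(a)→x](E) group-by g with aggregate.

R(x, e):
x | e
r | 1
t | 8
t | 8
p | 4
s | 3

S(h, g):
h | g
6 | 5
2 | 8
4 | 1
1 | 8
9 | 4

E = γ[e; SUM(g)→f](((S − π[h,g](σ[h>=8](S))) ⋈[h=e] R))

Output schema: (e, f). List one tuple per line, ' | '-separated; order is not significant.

Stepwise |·|:
  S → 5
  S → 5
  σ[h>=8](S) → 1
  π[h,g](σ[h>=8](S)) → 1
  (S − π[h,g](σ[h>=8](S))) → 4
  R → 5
  ((S − π[h,g](σ[h>=8](S))) ⋈[h=e] R) → 2
  γ[e; SUM(g)→f](((S − π[h,g](σ[h>=8](S))) ⋈[h=e] R)) → 2

== RESULT ==
e | f
1 | 8
4 | 1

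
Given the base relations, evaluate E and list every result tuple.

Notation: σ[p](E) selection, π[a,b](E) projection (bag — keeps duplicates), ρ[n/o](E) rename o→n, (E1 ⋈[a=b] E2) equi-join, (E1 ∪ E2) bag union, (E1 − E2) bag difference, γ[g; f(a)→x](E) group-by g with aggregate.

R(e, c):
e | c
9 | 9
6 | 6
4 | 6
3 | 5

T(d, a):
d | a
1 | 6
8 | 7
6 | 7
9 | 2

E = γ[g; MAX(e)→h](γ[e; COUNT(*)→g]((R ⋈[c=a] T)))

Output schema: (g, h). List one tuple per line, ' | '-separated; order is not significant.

Row counts bottom-up:
  R → 4
  T → 4
  (R ⋈[c=a] T) → 2
  γ[e; COUNT(*)→g]((R ⋈[c=a] T)) → 2
  γ[g; MAX(e)→h](γ[e; COUNT(*)→g]((R ⋈[c=a] T))) → 1

== RESULT ==
g | h
1 | 6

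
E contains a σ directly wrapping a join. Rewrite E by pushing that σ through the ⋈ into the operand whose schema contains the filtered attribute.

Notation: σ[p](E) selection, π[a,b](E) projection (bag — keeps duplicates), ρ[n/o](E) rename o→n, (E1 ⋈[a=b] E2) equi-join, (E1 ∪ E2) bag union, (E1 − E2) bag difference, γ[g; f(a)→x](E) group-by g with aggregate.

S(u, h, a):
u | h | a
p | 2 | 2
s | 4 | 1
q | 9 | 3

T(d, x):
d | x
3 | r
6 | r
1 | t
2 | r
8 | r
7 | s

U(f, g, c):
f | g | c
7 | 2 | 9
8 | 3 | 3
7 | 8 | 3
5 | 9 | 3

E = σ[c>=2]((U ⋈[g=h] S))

σ filters on c, owned by the left side.
E' = (σ[c>=2](U) ⋈[g=h] S)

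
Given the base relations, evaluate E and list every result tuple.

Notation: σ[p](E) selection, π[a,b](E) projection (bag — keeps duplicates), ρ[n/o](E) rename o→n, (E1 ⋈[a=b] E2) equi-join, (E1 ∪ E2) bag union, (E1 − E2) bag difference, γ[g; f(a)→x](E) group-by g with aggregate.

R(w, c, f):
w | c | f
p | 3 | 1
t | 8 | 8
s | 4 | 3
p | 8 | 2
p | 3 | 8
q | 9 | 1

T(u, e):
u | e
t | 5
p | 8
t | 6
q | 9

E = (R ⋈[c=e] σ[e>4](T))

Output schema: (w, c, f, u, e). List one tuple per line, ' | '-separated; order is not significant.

Subexpression sizes:
  R → 6
  T → 4
  σ[e>4](T) → 4
  (R ⋈[c=e] σ[e>4](T)) → 3

== RESULT ==
w | c | f | u | e
p | 8 | 2 | p | 8
q | 9 | 1 | q | 9
t | 8 | 8 | p | 8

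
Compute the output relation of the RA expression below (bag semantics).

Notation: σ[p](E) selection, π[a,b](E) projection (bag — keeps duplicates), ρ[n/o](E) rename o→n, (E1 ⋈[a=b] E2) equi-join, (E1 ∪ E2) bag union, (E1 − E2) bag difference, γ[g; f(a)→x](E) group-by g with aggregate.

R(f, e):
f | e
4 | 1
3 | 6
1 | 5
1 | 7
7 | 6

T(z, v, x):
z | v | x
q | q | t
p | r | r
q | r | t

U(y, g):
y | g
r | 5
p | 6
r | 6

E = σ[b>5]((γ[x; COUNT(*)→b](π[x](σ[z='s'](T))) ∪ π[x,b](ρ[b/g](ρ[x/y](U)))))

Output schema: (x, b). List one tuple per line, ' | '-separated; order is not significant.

Row counts bottom-up:
  T → 3
  σ[z='s'](T) → 0
  π[x](σ[z='s'](T)) → 0
  γ[x; COUNT(*)→b](π[x](σ[z='s'](T))) → 0
  U → 3
  ρ[x/y](U) → 3
  ρ[b/g](ρ[x/y](U)) → 3
  π[x,b](ρ[b/g](ρ[x/y](U))) → 3
  (γ[x; COUNT(*)→b](π[x](σ[z='s'](T))) ∪ π[x,b](ρ[b/g](ρ[x/y](U)))) → 3
  σ[b>5]((γ[x; COUNT(*)→b](π[x](σ[z='s'](T))) ∪ π[x,b](ρ[b/g](ρ[x/y](U))))) → 2

== RESULT ==
x | b
p | 6
r | 6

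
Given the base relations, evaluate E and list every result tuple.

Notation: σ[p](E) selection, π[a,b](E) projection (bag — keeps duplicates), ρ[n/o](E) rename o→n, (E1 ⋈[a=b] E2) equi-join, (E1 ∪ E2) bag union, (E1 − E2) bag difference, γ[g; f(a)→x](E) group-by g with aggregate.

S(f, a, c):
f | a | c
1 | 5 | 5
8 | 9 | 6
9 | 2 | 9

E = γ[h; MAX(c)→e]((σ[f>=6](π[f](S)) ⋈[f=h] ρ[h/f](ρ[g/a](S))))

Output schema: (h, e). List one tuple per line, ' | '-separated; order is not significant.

Row counts bottom-up:
  S → 3
  π[f](S) → 3
  σ[f>=6](π[f](S)) → 2
  S → 3
  ρ[g/a](S) → 3
  ρ[h/f](ρ[g/a](S)) → 3
  (σ[f>=6](π[f](S)) ⋈[f=h] ρ[h/f](ρ[g/a](S))) → 2
  γ[h; MAX(c)→e]((σ[f>=6](π[f](S)) ⋈[f=h] ρ[h/f](ρ[g/a](S)))) → 2

== RESULT ==
h | e
8 | 6
9 | 9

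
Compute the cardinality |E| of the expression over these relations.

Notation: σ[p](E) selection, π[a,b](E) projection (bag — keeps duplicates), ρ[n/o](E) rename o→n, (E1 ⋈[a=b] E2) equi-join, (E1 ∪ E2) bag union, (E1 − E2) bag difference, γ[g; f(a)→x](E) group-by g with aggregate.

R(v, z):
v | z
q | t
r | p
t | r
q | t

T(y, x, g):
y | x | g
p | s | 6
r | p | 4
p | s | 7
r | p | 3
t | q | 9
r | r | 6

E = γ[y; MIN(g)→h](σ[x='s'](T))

Row counts bottom-up:
  T → 6
  σ[x='s'](T) → 2
  γ[y; MIN(g)→h](σ[x='s'](T)) → 1

|E| = 1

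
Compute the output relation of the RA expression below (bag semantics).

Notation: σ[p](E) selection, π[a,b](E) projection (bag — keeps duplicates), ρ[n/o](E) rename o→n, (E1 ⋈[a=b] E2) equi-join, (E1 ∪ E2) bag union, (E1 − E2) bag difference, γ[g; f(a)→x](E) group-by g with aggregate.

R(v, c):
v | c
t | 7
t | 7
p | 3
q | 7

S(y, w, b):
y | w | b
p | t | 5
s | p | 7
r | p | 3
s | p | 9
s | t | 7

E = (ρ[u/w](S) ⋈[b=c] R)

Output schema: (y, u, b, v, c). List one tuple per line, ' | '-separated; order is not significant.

Row counts bottom-up:
  S → 5
  ρ[u/w](S) → 5
  R → 4
  (ρ[u/w](S) ⋈[b=c] R) → 7

== RESULT ==
y | u | b | v | c
r | p | 3 | p | 3
s | p | 7 | q | 7
s | p | 7 | t | 7
s | p | 7 | t | 7
s | t | 7 | q | 7
s | t | 7 | t | 7
s | t | 7 | t | 7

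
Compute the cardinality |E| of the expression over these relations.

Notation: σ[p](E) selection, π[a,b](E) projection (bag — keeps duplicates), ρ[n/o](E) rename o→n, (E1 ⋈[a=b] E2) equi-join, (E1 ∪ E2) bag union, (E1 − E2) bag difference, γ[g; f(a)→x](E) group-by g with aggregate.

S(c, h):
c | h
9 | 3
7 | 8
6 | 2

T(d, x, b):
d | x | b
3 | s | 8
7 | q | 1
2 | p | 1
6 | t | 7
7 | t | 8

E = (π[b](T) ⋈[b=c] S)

Row counts bottom-up:
  T → 5
  π[b](T) → 5
  S → 3
  (π[b](T) ⋈[b=c] S) → 1

|E| = 1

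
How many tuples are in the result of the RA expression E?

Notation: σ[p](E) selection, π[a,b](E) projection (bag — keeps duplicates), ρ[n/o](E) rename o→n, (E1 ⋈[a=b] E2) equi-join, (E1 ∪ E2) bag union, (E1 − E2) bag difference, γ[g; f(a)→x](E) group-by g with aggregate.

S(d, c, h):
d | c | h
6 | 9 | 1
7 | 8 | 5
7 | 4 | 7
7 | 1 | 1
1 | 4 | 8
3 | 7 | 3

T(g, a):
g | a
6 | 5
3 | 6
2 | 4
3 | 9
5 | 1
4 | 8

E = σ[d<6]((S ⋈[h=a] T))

Per-node cardinality:
  S → 6
  T → 6
  (S ⋈[h=a] T) → 4
  σ[d<6]((S ⋈[h=a] T)) → 1

|E| = 1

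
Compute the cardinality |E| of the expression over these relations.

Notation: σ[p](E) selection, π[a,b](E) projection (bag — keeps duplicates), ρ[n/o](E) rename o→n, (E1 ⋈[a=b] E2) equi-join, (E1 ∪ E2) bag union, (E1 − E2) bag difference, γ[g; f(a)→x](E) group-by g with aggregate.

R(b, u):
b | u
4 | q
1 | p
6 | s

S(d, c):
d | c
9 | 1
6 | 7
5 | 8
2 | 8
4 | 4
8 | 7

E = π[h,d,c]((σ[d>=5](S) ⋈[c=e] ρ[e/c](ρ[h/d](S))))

Row counts bottom-up:
  S → 6
  σ[d>=5](S) → 4
  S → 6
  ρ[h/d](S) → 6
  ρ[e/c](ρ[h/d](S)) → 6
  (σ[d>=5](S) ⋈[c=e] ρ[e/c](ρ[h/d](S))) → 7
  π[h,d,c]((σ[d>=5](S) ⋈[c=e] ρ[e/c](ρ[h/d](S)))) → 7

|E| = 7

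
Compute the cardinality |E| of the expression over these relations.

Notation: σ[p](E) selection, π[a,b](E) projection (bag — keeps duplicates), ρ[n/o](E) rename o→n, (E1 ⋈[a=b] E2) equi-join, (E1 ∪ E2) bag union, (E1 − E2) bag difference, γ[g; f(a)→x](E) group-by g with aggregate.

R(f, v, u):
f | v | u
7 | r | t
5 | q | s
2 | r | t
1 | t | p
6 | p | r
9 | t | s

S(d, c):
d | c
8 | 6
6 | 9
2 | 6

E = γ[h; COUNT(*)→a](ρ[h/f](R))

Row counts bottom-up:
  R → 6
  ρ[h/f](R) → 6
  γ[h; COUNT(*)→a](ρ[h/f](R)) → 6

|E| = 6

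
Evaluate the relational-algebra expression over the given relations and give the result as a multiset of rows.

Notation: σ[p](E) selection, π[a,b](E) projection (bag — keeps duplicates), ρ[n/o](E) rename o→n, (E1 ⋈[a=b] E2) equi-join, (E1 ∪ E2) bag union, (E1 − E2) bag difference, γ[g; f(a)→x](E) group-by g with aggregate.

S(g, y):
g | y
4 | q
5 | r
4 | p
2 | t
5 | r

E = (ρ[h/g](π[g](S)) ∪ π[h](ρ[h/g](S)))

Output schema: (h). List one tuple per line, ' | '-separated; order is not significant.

Stepwise |·|:
  S → 5
  π[g](S) → 5
  ρ[h/g](π[g](S)) → 5
  S → 5
  ρ[h/g](S) → 5
  π[h](ρ[h/g](S)) → 5
  (ρ[h/g](π[g](S)) ∪ π[h](ρ[h/g](S))) → 10

== RESULT ==
h
2
2
4
4
4
4
5
5
5
5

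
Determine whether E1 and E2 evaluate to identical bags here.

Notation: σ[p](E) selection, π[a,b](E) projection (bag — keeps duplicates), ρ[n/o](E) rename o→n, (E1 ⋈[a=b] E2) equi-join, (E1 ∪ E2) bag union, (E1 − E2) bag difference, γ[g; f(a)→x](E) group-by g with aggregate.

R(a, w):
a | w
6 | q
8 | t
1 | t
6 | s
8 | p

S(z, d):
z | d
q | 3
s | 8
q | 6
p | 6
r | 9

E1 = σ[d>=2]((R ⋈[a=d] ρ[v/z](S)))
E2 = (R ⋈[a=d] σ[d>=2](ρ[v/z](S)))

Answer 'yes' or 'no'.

E1 row counts bottom-up:
  R → 5
  S → 5
  ρ[v/z](S) → 5
  (R ⋈[a=d] ρ[v/z](S)) → 6
  σ[d>=2]((R ⋈[a=d] ρ[v/z](S))) → 6
E2 row counts bottom-up:
  R → 5
  S → 5
  ρ[v/z](S) → 5
  σ[d>=2](ρ[v/z](S)) → 5
  (R ⋈[a=d] σ[d>=2](ρ[v/z](S))) → 6

E1 and E2 produce the same multiset:
a | w | v | d
6 | q | p | 6
6 | q | q | 6
6 | s | p | 6
6 | s | q | 6
8 | p | s | 8
8 | t | s | 8

yes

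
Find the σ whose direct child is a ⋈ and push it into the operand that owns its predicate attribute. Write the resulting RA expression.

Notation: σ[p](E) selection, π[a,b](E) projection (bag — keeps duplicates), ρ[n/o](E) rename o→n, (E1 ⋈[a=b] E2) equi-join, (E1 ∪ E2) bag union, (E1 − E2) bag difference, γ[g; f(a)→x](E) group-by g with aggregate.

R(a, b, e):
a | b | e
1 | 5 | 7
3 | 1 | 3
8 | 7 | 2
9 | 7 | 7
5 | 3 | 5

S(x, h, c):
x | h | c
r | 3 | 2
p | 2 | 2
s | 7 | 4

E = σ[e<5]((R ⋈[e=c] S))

σ filters on e, owned by the left side.
E' = (σ[e<5](R) ⋈[e=c] S)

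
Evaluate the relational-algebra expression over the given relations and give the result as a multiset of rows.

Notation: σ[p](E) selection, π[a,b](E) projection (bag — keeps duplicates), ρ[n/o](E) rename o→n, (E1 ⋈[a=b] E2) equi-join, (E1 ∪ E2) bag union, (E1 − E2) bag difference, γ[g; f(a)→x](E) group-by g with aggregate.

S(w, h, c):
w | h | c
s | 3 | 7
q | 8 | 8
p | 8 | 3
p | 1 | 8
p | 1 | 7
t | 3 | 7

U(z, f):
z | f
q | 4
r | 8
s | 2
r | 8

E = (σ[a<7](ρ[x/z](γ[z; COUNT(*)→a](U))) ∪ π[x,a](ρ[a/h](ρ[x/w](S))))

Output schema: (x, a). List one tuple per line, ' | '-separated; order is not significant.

Per-node cardinality:
  U → 4
  γ[z; COUNT(*)→a](U) → 3
  ρ[x/z](γ[z; COUNT(*)→a](U)) → 3
  σ[a<7](ρ[x/z](γ[z; COUNT(*)→a](U))) → 3
  S → 6
  ρ[x/w](S) → 6
  ρ[a/h](ρ[x/w](S)) → 6
  π[x,a](ρ[a/h](ρ[x/w](S))) → 6
  (σ[a<7](ρ[x/z](γ[z; COUNT(*)→a](U))) ∪ π[x,a](ρ[a/h](ρ[x/w](S)))) → 9

== RESULT ==
x | a
p | 1
p | 1
p | 8
q | 1
q | 8
r | 2
s | 1
s | 3
t | 3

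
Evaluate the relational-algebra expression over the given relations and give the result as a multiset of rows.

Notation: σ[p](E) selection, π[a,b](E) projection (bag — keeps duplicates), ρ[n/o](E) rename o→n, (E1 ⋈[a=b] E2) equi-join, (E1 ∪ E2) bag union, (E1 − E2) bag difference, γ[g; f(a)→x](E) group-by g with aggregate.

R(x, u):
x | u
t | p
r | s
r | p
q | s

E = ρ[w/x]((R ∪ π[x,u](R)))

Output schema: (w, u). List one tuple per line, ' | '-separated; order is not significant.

Row counts bottom-up:
  R → 4
  R → 4
  π[x,u](R) → 4
  (R ∪ π[x,u](R)) → 8
  ρ[w/x]((R ∪ π[x,u](R))) → 8

== RESULT ==
w | u
q | s
q | s
r | p
r | p
r | s
r | s
t | p
t | p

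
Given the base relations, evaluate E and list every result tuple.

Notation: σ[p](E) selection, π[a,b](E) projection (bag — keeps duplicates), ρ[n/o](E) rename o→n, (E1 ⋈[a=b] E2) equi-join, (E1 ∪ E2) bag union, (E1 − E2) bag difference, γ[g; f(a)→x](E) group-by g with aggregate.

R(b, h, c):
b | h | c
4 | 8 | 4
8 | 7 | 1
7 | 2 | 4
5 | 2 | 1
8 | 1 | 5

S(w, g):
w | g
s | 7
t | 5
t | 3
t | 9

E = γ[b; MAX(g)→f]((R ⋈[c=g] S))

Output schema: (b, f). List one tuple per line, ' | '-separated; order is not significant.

Row counts bottom-up:
  R → 5
  S → 4
  (R ⋈[c=g] S) → 1
  γ[b; MAX(g)→f]((R ⋈[c=g] S)) → 1

== RESULT ==
b | f
8 | 5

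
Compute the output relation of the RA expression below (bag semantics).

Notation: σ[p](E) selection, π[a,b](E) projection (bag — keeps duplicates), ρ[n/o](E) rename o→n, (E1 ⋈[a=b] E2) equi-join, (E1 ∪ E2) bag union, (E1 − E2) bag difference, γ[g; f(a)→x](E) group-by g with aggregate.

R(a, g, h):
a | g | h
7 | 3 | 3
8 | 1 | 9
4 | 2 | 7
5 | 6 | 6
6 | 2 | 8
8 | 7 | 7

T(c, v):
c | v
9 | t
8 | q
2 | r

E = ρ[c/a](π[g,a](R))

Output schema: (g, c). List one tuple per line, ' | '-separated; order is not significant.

Per-node cardinality:
  R → 6
  π[g,a](R) → 6
  ρ[c/a](π[g,a](R)) → 6

== RESULT ==
g | c
1 | 8
2 | 4
2 | 6
3 | 7
6 | 5
7 | 8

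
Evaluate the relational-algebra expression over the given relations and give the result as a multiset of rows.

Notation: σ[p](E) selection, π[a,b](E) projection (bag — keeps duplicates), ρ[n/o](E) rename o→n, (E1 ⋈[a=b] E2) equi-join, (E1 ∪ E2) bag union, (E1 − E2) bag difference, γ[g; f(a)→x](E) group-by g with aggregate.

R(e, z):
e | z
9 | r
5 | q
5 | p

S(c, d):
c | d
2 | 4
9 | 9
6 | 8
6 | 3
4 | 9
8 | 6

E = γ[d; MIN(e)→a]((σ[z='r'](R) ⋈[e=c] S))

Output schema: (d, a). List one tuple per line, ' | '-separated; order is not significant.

Subexpression sizes:
  R → 3
  σ[z='r'](R) → 1
  S → 6
  (σ[z='r'](R) ⋈[e=c] S) → 1
  γ[d; MIN(e)→a]((σ[z='r'](R) ⋈[e=c] S)) → 1

== RESULT ==
d | a
9 | 9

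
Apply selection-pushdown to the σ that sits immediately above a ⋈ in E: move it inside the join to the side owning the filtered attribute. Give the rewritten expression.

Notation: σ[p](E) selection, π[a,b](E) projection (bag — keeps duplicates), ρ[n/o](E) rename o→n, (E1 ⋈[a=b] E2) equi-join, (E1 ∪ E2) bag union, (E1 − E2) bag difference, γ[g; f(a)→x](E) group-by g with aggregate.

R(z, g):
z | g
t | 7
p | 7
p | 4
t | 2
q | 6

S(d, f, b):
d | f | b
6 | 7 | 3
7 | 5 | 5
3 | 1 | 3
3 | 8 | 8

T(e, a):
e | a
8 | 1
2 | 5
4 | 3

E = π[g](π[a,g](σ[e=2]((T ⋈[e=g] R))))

σ filters on e, owned by the left side.
E' = π[g](π[a,g]((σ[e=2](T) ⋈[e=g] R)))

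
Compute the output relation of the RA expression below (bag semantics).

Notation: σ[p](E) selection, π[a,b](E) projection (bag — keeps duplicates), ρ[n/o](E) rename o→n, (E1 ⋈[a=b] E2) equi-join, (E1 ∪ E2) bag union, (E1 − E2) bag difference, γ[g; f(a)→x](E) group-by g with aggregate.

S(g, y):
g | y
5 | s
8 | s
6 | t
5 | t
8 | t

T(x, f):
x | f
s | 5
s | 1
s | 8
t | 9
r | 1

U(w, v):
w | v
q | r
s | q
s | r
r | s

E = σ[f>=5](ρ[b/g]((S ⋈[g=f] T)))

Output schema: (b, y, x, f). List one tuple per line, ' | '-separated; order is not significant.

Subexpression sizes:
  S → 5
  T → 5
  (S ⋈[g=f] T) → 4
  ρ[b/g]((S ⋈[g=f] T)) → 4
  σ[f>=5](ρ[b/g]((S ⋈[g=f] T))) → 4

== RESULT ==
b | y | x | f
5 | s | s | 5
5 | t | s | 5
8 | s | s | 8
8 | t | s | 8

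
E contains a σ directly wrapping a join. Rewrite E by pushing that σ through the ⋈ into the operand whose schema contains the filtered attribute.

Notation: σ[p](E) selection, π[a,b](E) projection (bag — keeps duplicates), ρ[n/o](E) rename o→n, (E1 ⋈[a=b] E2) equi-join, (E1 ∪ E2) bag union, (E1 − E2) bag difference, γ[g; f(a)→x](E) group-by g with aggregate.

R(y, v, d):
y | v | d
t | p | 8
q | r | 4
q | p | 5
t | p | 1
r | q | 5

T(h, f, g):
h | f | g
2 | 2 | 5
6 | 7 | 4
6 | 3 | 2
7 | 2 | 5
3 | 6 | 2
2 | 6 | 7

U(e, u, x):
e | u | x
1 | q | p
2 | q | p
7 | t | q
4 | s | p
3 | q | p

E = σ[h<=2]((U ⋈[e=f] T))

σ filters on h, owned by the right side.
E' = (U ⋈[e=f] σ[h<=2](T))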